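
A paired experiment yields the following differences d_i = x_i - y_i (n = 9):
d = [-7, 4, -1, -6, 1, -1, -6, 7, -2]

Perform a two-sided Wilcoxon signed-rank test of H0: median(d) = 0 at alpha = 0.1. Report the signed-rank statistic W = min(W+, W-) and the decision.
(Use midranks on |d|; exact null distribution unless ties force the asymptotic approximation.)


Step 1: Drop any zero differences (none here) and take |d_i|.
|d| = [7, 4, 1, 6, 1, 1, 6, 7, 2]
Step 2: Midrank |d_i| (ties get averaged ranks).
ranks: |7|->8.5, |4|->5, |1|->2, |6|->6.5, |1|->2, |1|->2, |6|->6.5, |7|->8.5, |2|->4
Step 3: Attach original signs; sum ranks with positive sign and with negative sign.
W+ = 5 + 2 + 8.5 = 15.5
W- = 8.5 + 2 + 6.5 + 2 + 6.5 + 4 = 29.5
(Check: W+ + W- = 45 should equal n(n+1)/2 = 45.)
Step 4: Test statistic W = min(W+, W-) = 15.5.
Step 5: Ties in |d|, so use the tie-corrected normal approximation.
        E[W] = n(n+1)/4 = 9*10/4 = 22.5.
        Tie groups: |d|=1 (t=3), |d|=6 (t=2), |d|=7 (t=2); sum(t^3 - t) = 36.
        Var[W] = n(n+1)(2n+1)/24 - sum(t^3-t)/48 = 1710/24 - 36/48 = 70.5.
        z = (W - E[W]) / sqrt(Var[W]) = (15.5 - 22.5) / 8.3964 = -0.8337.
        Two-sided p = 2*Phi(z) = 0.404457.
Step 6: alpha = 0.1. fail to reject H0.

W+ = 15.5, W- = 29.5, W = min = 15.5, p = 0.404457, fail to reject H0.


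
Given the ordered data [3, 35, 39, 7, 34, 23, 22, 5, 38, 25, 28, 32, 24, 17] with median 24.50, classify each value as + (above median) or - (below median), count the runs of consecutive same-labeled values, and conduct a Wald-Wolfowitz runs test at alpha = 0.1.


Step 1: Compute median = 24.50; label A = above, B = below.
Labels in order: BAABABBBAAAABB  (n_A = 7, n_B = 7)
Step 2: Count runs R = 7.
Step 3: Under H0 (random ordering), E[R] = 2*n_A*n_B/(n_A+n_B) + 1 = 2*7*7/14 + 1 = 8.0000.
        Var[R] = 2*n_A*n_B*(2*n_A*n_B - n_A - n_B) / ((n_A+n_B)^2 * (n_A+n_B-1)) = 8232/2548 = 3.2308.
        SD[R] = 1.7974.
Step 4: Continuity-corrected z = (R + 0.5 - E[R]) / SD[R] = (7 + 0.5 - 8.0000) / 1.7974 = -0.2782.
Step 5: Two-sided p-value via normal approximation = 2*(1 - Phi(|z|)) = 0.780879.
Step 6: alpha = 0.1. fail to reject H0.

R = 7, z = -0.2782, p = 0.780879, fail to reject H0.


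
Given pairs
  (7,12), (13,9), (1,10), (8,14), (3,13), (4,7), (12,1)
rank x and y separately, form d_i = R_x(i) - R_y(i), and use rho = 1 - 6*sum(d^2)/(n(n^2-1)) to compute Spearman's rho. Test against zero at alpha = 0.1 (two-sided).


Step 1: Rank x and y separately (midranks; no ties here).
rank(x): 7->4, 13->7, 1->1, 8->5, 3->2, 4->3, 12->6
rank(y): 12->5, 9->3, 10->4, 14->7, 13->6, 7->2, 1->1
Step 2: d_i = R_x(i) - R_y(i); compute d_i^2.
  (4-5)^2=1, (7-3)^2=16, (1-4)^2=9, (5-7)^2=4, (2-6)^2=16, (3-2)^2=1, (6-1)^2=25
sum(d^2) = 72.
Step 3: rho = 1 - 6*72 / (7*(7^2 - 1)) = 1 - 432/336 = -0.285714.
Step 4: Under H0, t = rho * sqrt((n-2)/(1-rho^2)) = -0.6667 ~ t(5).
Step 5: Two-sided p-value from the t-distribution with 5 df = 0.534509.
Step 6: alpha = 0.1. fail to reject H0.

rho = -0.2857, p = 0.534509, fail to reject H0 at alpha = 0.1.


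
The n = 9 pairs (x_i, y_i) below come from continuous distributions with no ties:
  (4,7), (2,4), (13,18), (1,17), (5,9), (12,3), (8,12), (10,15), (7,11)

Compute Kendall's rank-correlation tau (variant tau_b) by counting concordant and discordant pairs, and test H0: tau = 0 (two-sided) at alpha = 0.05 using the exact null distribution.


Step 1: Enumerate the 36 unordered pairs (i,j) with i<j and classify each by sign(x_j-x_i) * sign(y_j-y_i).
  (1,2):dx=-2,dy=-3->C; (1,3):dx=+9,dy=+11->C; (1,4):dx=-3,dy=+10->D; (1,5):dx=+1,dy=+2->C
  (1,6):dx=+8,dy=-4->D; (1,7):dx=+4,dy=+5->C; (1,8):dx=+6,dy=+8->C; (1,9):dx=+3,dy=+4->C
  (2,3):dx=+11,dy=+14->C; (2,4):dx=-1,dy=+13->D; (2,5):dx=+3,dy=+5->C; (2,6):dx=+10,dy=-1->D
  (2,7):dx=+6,dy=+8->C; (2,8):dx=+8,dy=+11->C; (2,9):dx=+5,dy=+7->C; (3,4):dx=-12,dy=-1->C
  (3,5):dx=-8,dy=-9->C; (3,6):dx=-1,dy=-15->C; (3,7):dx=-5,dy=-6->C; (3,8):dx=-3,dy=-3->C
  (3,9):dx=-6,dy=-7->C; (4,5):dx=+4,dy=-8->D; (4,6):dx=+11,dy=-14->D; (4,7):dx=+7,dy=-5->D
  (4,8):dx=+9,dy=-2->D; (4,9):dx=+6,dy=-6->D; (5,6):dx=+7,dy=-6->D; (5,7):dx=+3,dy=+3->C
  (5,8):dx=+5,dy=+6->C; (5,9):dx=+2,dy=+2->C; (6,7):dx=-4,dy=+9->D; (6,8):dx=-2,dy=+12->D
  (6,9):dx=-5,dy=+8->D; (7,8):dx=+2,dy=+3->C; (7,9):dx=-1,dy=-1->C; (8,9):dx=-3,dy=-4->C
Step 2: C = 23, D = 13, total pairs = 36.
Step 3: tau = (C - D)/(n(n-1)/2) = (23 - 13)/36 = 0.277778.
Step 4: Exact two-sided p-value (enumerate n! = 362880 permutations of y under H0): p = 0.358488.
Step 5: alpha = 0.05. fail to reject H0.

tau_b = 0.2778 (C=23, D=13), p = 0.358488, fail to reject H0.


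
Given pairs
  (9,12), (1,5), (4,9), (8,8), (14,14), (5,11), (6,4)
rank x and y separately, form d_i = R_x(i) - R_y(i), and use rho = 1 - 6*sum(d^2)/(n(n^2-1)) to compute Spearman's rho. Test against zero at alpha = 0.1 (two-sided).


Step 1: Rank x and y separately (midranks; no ties here).
rank(x): 9->6, 1->1, 4->2, 8->5, 14->7, 5->3, 6->4
rank(y): 12->6, 5->2, 9->4, 8->3, 14->7, 11->5, 4->1
Step 2: d_i = R_x(i) - R_y(i); compute d_i^2.
  (6-6)^2=0, (1-2)^2=1, (2-4)^2=4, (5-3)^2=4, (7-7)^2=0, (3-5)^2=4, (4-1)^2=9
sum(d^2) = 22.
Step 3: rho = 1 - 6*22 / (7*(7^2 - 1)) = 1 - 132/336 = 0.607143.
Step 4: Under H0, t = rho * sqrt((n-2)/(1-rho^2)) = 1.7086 ~ t(5).
Step 5: Two-sided p-value from the t-distribution with 5 df = 0.148231.
Step 6: alpha = 0.1. fail to reject H0.

rho = 0.6071, p = 0.148231, fail to reject H0 at alpha = 0.1.


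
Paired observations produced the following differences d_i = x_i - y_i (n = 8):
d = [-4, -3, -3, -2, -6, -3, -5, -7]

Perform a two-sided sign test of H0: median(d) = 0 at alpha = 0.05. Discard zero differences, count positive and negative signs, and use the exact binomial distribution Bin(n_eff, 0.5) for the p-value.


Step 1: Discard zero differences. Original n = 8; n_eff = number of nonzero differences = 8.
Nonzero differences (with sign): -4, -3, -3, -2, -6, -3, -5, -7
Step 2: Count signs: positive = 0, negative = 8.
Step 3: Under H0: P(positive) = 0.5, so the number of positives S ~ Bin(8, 0.5).
Step 4: Two-sided exact p-value = sum of Bin(8,0.5) probabilities at or below the observed probability = 0.007812.
Step 5: alpha = 0.05. reject H0.

n_eff = 8, pos = 0, neg = 8, p = 0.007812, reject H0.


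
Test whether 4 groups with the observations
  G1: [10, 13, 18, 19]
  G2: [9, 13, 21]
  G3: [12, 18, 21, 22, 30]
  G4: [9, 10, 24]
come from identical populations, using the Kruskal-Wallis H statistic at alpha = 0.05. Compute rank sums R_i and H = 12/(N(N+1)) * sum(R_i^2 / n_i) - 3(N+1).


Step 1: Combine all N = 15 observations and assign midranks.
sorted (value, group, rank): (9,G2,1.5), (9,G4,1.5), (10,G1,3.5), (10,G4,3.5), (12,G3,5), (13,G1,6.5), (13,G2,6.5), (18,G1,8.5), (18,G3,8.5), (19,G1,10), (21,G2,11.5), (21,G3,11.5), (22,G3,13), (24,G4,14), (30,G3,15)
Step 2: Sum ranks within each group.
R_1 = 28.5 (n_1 = 4)
R_2 = 19.5 (n_2 = 3)
R_3 = 53 (n_3 = 5)
R_4 = 19 (n_4 = 3)
Step 3: H = 12/(N(N+1)) * sum(R_i^2/n_i) - 3(N+1)
     = 12/(15*16) * (28.5^2/4 + 19.5^2/3 + 53^2/5 + 19^2/3) - 3*16
     = 0.050000 * 1011.95 - 48
     = 2.597292.
Step 4: Ties present; correction factor C = 1 - 30/(15^3 - 15) = 0.991071. Corrected H = 2.597292 / 0.991071 = 2.620691.
Step 5: Under H0, H ~ chi^2(3); p-value = 0.453874.
Step 6: alpha = 0.05. fail to reject H0.

H = 2.6207, df = 3, p = 0.453874, fail to reject H0.


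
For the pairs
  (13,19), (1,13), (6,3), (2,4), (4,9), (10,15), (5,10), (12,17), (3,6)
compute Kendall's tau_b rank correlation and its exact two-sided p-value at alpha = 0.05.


Step 1: Enumerate the 36 unordered pairs (i,j) with i<j and classify each by sign(x_j-x_i) * sign(y_j-y_i).
  (1,2):dx=-12,dy=-6->C; (1,3):dx=-7,dy=-16->C; (1,4):dx=-11,dy=-15->C; (1,5):dx=-9,dy=-10->C
  (1,6):dx=-3,dy=-4->C; (1,7):dx=-8,dy=-9->C; (1,8):dx=-1,dy=-2->C; (1,9):dx=-10,dy=-13->C
  (2,3):dx=+5,dy=-10->D; (2,4):dx=+1,dy=-9->D; (2,5):dx=+3,dy=-4->D; (2,6):dx=+9,dy=+2->C
  (2,7):dx=+4,dy=-3->D; (2,8):dx=+11,dy=+4->C; (2,9):dx=+2,dy=-7->D; (3,4):dx=-4,dy=+1->D
  (3,5):dx=-2,dy=+6->D; (3,6):dx=+4,dy=+12->C; (3,7):dx=-1,dy=+7->D; (3,8):dx=+6,dy=+14->C
  (3,9):dx=-3,dy=+3->D; (4,5):dx=+2,dy=+5->C; (4,6):dx=+8,dy=+11->C; (4,7):dx=+3,dy=+6->C
  (4,8):dx=+10,dy=+13->C; (4,9):dx=+1,dy=+2->C; (5,6):dx=+6,dy=+6->C; (5,7):dx=+1,dy=+1->C
  (5,8):dx=+8,dy=+8->C; (5,9):dx=-1,dy=-3->C; (6,7):dx=-5,dy=-5->C; (6,8):dx=+2,dy=+2->C
  (6,9):dx=-7,dy=-9->C; (7,8):dx=+7,dy=+7->C; (7,9):dx=-2,dy=-4->C; (8,9):dx=-9,dy=-11->C
Step 2: C = 27, D = 9, total pairs = 36.
Step 3: tau = (C - D)/(n(n-1)/2) = (27 - 9)/36 = 0.500000.
Step 4: Exact two-sided p-value (enumerate n! = 362880 permutations of y under H0): p = 0.075176.
Step 5: alpha = 0.05. fail to reject H0.

tau_b = 0.5000 (C=27, D=9), p = 0.075176, fail to reject H0.


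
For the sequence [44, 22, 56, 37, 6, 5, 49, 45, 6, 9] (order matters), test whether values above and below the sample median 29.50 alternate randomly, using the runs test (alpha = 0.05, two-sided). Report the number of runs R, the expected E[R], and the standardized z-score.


Step 1: Compute median = 29.50; label A = above, B = below.
Labels in order: ABAABBAABB  (n_A = 5, n_B = 5)
Step 2: Count runs R = 6.
Step 3: Under H0 (random ordering), E[R] = 2*n_A*n_B/(n_A+n_B) + 1 = 2*5*5/10 + 1 = 6.0000.
        Var[R] = 2*n_A*n_B*(2*n_A*n_B - n_A - n_B) / ((n_A+n_B)^2 * (n_A+n_B-1)) = 2000/900 = 2.2222.
        SD[R] = 1.4907.
Step 4: R = E[R], so z = 0 with no continuity correction.
Step 5: Two-sided p-value via normal approximation = 2*(1 - Phi(|z|)) = 1.000000.
Step 6: alpha = 0.05. fail to reject H0.

R = 6, z = 0.0000, p = 1.000000, fail to reject H0.


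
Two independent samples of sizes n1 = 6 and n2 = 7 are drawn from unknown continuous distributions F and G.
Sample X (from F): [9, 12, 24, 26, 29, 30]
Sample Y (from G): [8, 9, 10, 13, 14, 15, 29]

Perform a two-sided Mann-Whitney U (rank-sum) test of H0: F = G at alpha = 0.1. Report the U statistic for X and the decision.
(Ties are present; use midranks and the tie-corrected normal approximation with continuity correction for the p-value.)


Step 1: Combine and sort all 13 observations; assign midranks.
sorted (value, group): (8,Y), (9,X), (9,Y), (10,Y), (12,X), (13,Y), (14,Y), (15,Y), (24,X), (26,X), (29,X), (29,Y), (30,X)
ranks: 8->1, 9->2.5, 9->2.5, 10->4, 12->5, 13->6, 14->7, 15->8, 24->9, 26->10, 29->11.5, 29->11.5, 30->13
Step 2: Rank sum for X: R1 = 2.5 + 5 + 9 + 10 + 11.5 + 13 = 51.
Step 3: U_X = R1 - n1(n1+1)/2 = 51 - 6*7/2 = 51 - 21 = 30.
       U_Y = n1*n2 - U_X = 42 - 30 = 12.
Step 4: Ties are present, so use the tie-corrected normal approximation (with continuity correction) for the p-value.
Step 5: p-value = 0.223363; compare to alpha = 0.1. fail to reject H0.

U_X = 30, p = 0.223363, fail to reject H0 at alpha = 0.1.


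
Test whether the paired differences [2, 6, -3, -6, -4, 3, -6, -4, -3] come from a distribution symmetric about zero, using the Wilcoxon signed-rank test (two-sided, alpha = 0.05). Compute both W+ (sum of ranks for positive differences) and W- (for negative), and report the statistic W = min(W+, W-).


Step 1: Drop any zero differences (none here) and take |d_i|.
|d| = [2, 6, 3, 6, 4, 3, 6, 4, 3]
Step 2: Midrank |d_i| (ties get averaged ranks).
ranks: |2|->1, |6|->8, |3|->3, |6|->8, |4|->5.5, |3|->3, |6|->8, |4|->5.5, |3|->3
Step 3: Attach original signs; sum ranks with positive sign and with negative sign.
W+ = 1 + 8 + 3 = 12
W- = 3 + 8 + 5.5 + 8 + 5.5 + 3 = 33
(Check: W+ + W- = 45 should equal n(n+1)/2 = 45.)
Step 4: Test statistic W = min(W+, W-) = 12.
Step 5: Ties in |d|, so use the tie-corrected normal approximation.
        E[W] = n(n+1)/4 = 9*10/4 = 22.5.
        Tie groups: |d|=3 (t=3), |d|=4 (t=2), |d|=6 (t=3); sum(t^3 - t) = 54.
        Var[W] = n(n+1)(2n+1)/24 - sum(t^3-t)/48 = 1710/24 - 54/48 = 70.125.
        z = (W - E[W]) / sqrt(Var[W]) = (12 - 22.5) / 8.3741 = -1.2539.
        Two-sided p = 2*Phi(z) = 0.209889.
Step 6: alpha = 0.05. fail to reject H0.

W+ = 12, W- = 33, W = min = 12, p = 0.209889, fail to reject H0.


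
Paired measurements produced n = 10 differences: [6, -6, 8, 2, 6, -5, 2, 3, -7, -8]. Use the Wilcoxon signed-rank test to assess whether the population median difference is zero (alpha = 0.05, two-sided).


Step 1: Drop any zero differences (none here) and take |d_i|.
|d| = [6, 6, 8, 2, 6, 5, 2, 3, 7, 8]
Step 2: Midrank |d_i| (ties get averaged ranks).
ranks: |6|->6, |6|->6, |8|->9.5, |2|->1.5, |6|->6, |5|->4, |2|->1.5, |3|->3, |7|->8, |8|->9.5
Step 3: Attach original signs; sum ranks with positive sign and with negative sign.
W+ = 6 + 9.5 + 1.5 + 6 + 1.5 + 3 = 27.5
W- = 6 + 4 + 8 + 9.5 = 27.5
(Check: W+ + W- = 55 should equal n(n+1)/2 = 55.)
Step 4: Test statistic W = min(W+, W-) = 27.5.
Step 5: Ties in |d|, so use the tie-corrected normal approximation.
        E[W] = n(n+1)/4 = 10*11/4 = 27.5.
        Tie groups: |d|=2 (t=2), |d|=6 (t=3), |d|=8 (t=2); sum(t^3 - t) = 36.
        Var[W] = n(n+1)(2n+1)/24 - sum(t^3-t)/48 = 2310/24 - 36/48 = 95.5.
        z = (W - E[W]) / sqrt(Var[W]) = (27.5 - 27.5) / 9.7724 = 0.0000.
        Two-sided p = 2*Phi(z) = 1.000000.
Step 6: alpha = 0.05. fail to reject H0.

W+ = 27.5, W- = 27.5, W = min = 27.5, p = 1.000000, fail to reject H0.


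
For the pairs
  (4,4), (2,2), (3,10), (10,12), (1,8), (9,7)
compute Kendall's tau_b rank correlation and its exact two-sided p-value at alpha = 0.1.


Step 1: Enumerate the 15 unordered pairs (i,j) with i<j and classify each by sign(x_j-x_i) * sign(y_j-y_i).
  (1,2):dx=-2,dy=-2->C; (1,3):dx=-1,dy=+6->D; (1,4):dx=+6,dy=+8->C; (1,5):dx=-3,dy=+4->D
  (1,6):dx=+5,dy=+3->C; (2,3):dx=+1,dy=+8->C; (2,4):dx=+8,dy=+10->C; (2,5):dx=-1,dy=+6->D
  (2,6):dx=+7,dy=+5->C; (3,4):dx=+7,dy=+2->C; (3,5):dx=-2,dy=-2->C; (3,6):dx=+6,dy=-3->D
  (4,5):dx=-9,dy=-4->C; (4,6):dx=-1,dy=-5->C; (5,6):dx=+8,dy=-1->D
Step 2: C = 10, D = 5, total pairs = 15.
Step 3: tau = (C - D)/(n(n-1)/2) = (10 - 5)/15 = 0.333333.
Step 4: Exact two-sided p-value (enumerate n! = 720 permutations of y under H0): p = 0.469444.
Step 5: alpha = 0.1. fail to reject H0.

tau_b = 0.3333 (C=10, D=5), p = 0.469444, fail to reject H0.


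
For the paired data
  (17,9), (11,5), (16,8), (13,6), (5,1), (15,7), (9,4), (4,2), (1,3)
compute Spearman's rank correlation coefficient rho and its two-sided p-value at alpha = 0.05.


Step 1: Rank x and y separately (midranks; no ties here).
rank(x): 17->9, 11->5, 16->8, 13->6, 5->3, 15->7, 9->4, 4->2, 1->1
rank(y): 9->9, 5->5, 8->8, 6->6, 1->1, 7->7, 4->4, 2->2, 3->3
Step 2: d_i = R_x(i) - R_y(i); compute d_i^2.
  (9-9)^2=0, (5-5)^2=0, (8-8)^2=0, (6-6)^2=0, (3-1)^2=4, (7-7)^2=0, (4-4)^2=0, (2-2)^2=0, (1-3)^2=4
sum(d^2) = 8.
Step 3: rho = 1 - 6*8 / (9*(9^2 - 1)) = 1 - 48/720 = 0.933333.
Step 4: Under H0, t = rho * sqrt((n-2)/(1-rho^2)) = 6.8783 ~ t(7).
Step 5: Two-sided p-value from the t-distribution with 7 df = 0.000236.
Step 6: alpha = 0.05. reject H0.

rho = 0.9333, p = 0.000236, reject H0 at alpha = 0.05.


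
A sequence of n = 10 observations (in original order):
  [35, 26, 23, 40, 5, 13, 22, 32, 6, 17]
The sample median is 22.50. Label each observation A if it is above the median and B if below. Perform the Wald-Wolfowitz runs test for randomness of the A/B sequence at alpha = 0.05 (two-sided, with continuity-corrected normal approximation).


Step 1: Compute median = 22.50; label A = above, B = below.
Labels in order: AAAABBBABB  (n_A = 5, n_B = 5)
Step 2: Count runs R = 4.
Step 3: Under H0 (random ordering), E[R] = 2*n_A*n_B/(n_A+n_B) + 1 = 2*5*5/10 + 1 = 6.0000.
        Var[R] = 2*n_A*n_B*(2*n_A*n_B - n_A - n_B) / ((n_A+n_B)^2 * (n_A+n_B-1)) = 2000/900 = 2.2222.
        SD[R] = 1.4907.
Step 4: Continuity-corrected z = (R + 0.5 - E[R]) / SD[R] = (4 + 0.5 - 6.0000) / 1.4907 = -1.0062.
Step 5: Two-sided p-value via normal approximation = 2*(1 - Phi(|z|)) = 0.314305.
Step 6: alpha = 0.05. fail to reject H0.

R = 4, z = -1.0062, p = 0.314305, fail to reject H0.


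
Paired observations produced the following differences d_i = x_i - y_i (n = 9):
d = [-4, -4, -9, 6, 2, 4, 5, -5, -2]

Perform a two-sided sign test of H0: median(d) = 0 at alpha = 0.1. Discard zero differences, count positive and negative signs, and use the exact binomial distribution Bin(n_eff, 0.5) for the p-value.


Step 1: Discard zero differences. Original n = 9; n_eff = number of nonzero differences = 9.
Nonzero differences (with sign): -4, -4, -9, +6, +2, +4, +5, -5, -2
Step 2: Count signs: positive = 4, negative = 5.
Step 3: Under H0: P(positive) = 0.5, so the number of positives S ~ Bin(9, 0.5).
Step 4: Two-sided exact p-value = sum of Bin(9,0.5) probabilities at or below the observed probability = 1.000000.
Step 5: alpha = 0.1. fail to reject H0.

n_eff = 9, pos = 4, neg = 5, p = 1.000000, fail to reject H0.


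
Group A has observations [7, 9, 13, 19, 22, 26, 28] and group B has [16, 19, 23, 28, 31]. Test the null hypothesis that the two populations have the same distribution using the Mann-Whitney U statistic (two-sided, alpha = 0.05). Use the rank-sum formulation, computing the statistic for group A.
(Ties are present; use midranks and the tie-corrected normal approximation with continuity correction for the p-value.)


Step 1: Combine and sort all 12 observations; assign midranks.
sorted (value, group): (7,X), (9,X), (13,X), (16,Y), (19,X), (19,Y), (22,X), (23,Y), (26,X), (28,X), (28,Y), (31,Y)
ranks: 7->1, 9->2, 13->3, 16->4, 19->5.5, 19->5.5, 22->7, 23->8, 26->9, 28->10.5, 28->10.5, 31->12
Step 2: Rank sum for X: R1 = 1 + 2 + 3 + 5.5 + 7 + 9 + 10.5 = 38.
Step 3: U_X = R1 - n1(n1+1)/2 = 38 - 7*8/2 = 38 - 28 = 10.
       U_Y = n1*n2 - U_X = 35 - 10 = 25.
Step 4: Ties are present, so use the tie-corrected normal approximation (with continuity correction) for the p-value.
Step 5: p-value = 0.253956; compare to alpha = 0.05. fail to reject H0.

U_X = 10, p = 0.253956, fail to reject H0 at alpha = 0.05.


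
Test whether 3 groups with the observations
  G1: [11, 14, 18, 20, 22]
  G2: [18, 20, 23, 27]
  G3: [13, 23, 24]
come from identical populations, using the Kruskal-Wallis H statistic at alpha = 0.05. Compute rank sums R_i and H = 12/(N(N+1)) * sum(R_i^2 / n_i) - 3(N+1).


Step 1: Combine all N = 12 observations and assign midranks.
sorted (value, group, rank): (11,G1,1), (13,G3,2), (14,G1,3), (18,G1,4.5), (18,G2,4.5), (20,G1,6.5), (20,G2,6.5), (22,G1,8), (23,G2,9.5), (23,G3,9.5), (24,G3,11), (27,G2,12)
Step 2: Sum ranks within each group.
R_1 = 23 (n_1 = 5)
R_2 = 32.5 (n_2 = 4)
R_3 = 22.5 (n_3 = 3)
Step 3: H = 12/(N(N+1)) * sum(R_i^2/n_i) - 3(N+1)
     = 12/(12*13) * (23^2/5 + 32.5^2/4 + 22.5^2/3) - 3*13
     = 0.076923 * 538.612 - 39
     = 2.431731.
Step 4: Ties present; correction factor C = 1 - 18/(12^3 - 12) = 0.989510. Corrected H = 2.431731 / 0.989510 = 2.457509.
Step 5: Under H0, H ~ chi^2(2); p-value = 0.292657.
Step 6: alpha = 0.05. fail to reject H0.

H = 2.4575, df = 2, p = 0.292657, fail to reject H0.


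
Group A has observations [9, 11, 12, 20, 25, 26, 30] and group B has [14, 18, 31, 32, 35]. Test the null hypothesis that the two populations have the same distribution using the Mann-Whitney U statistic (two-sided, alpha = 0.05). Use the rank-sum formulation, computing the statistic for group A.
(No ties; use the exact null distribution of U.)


Step 1: Combine and sort all 12 observations; assign midranks.
sorted (value, group): (9,X), (11,X), (12,X), (14,Y), (18,Y), (20,X), (25,X), (26,X), (30,X), (31,Y), (32,Y), (35,Y)
ranks: 9->1, 11->2, 12->3, 14->4, 18->5, 20->6, 25->7, 26->8, 30->9, 31->10, 32->11, 35->12
Step 2: Rank sum for X: R1 = 1 + 2 + 3 + 6 + 7 + 8 + 9 = 36.
Step 3: U_X = R1 - n1(n1+1)/2 = 36 - 7*8/2 = 36 - 28 = 8.
       U_Y = n1*n2 - U_X = 35 - 8 = 27.
Step 4: No ties, so the exact null distribution of U (based on enumerating the C(12,7) = 792 equally likely rank assignments) gives the two-sided p-value.
Step 5: p-value = 0.148990; compare to alpha = 0.05. fail to reject H0.

U_X = 8, p = 0.148990, fail to reject H0 at alpha = 0.05.


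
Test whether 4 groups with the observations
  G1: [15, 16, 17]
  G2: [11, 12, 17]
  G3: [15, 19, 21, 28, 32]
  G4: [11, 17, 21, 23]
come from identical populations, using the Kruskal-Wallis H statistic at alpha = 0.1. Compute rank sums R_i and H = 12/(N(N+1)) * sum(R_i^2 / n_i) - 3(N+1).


Step 1: Combine all N = 15 observations and assign midranks.
sorted (value, group, rank): (11,G2,1.5), (11,G4,1.5), (12,G2,3), (15,G1,4.5), (15,G3,4.5), (16,G1,6), (17,G1,8), (17,G2,8), (17,G4,8), (19,G3,10), (21,G3,11.5), (21,G4,11.5), (23,G4,13), (28,G3,14), (32,G3,15)
Step 2: Sum ranks within each group.
R_1 = 18.5 (n_1 = 3)
R_2 = 12.5 (n_2 = 3)
R_3 = 55 (n_3 = 5)
R_4 = 34 (n_4 = 4)
Step 3: H = 12/(N(N+1)) * sum(R_i^2/n_i) - 3(N+1)
     = 12/(15*16) * (18.5^2/3 + 12.5^2/3 + 55^2/5 + 34^2/4) - 3*16
     = 0.050000 * 1060.17 - 48
     = 5.008333.
Step 4: Ties present; correction factor C = 1 - 42/(15^3 - 15) = 0.987500. Corrected H = 5.008333 / 0.987500 = 5.071730.
Step 5: Under H0, H ~ chi^2(3); p-value = 0.166619.
Step 6: alpha = 0.1. fail to reject H0.

H = 5.0717, df = 3, p = 0.166619, fail to reject H0.


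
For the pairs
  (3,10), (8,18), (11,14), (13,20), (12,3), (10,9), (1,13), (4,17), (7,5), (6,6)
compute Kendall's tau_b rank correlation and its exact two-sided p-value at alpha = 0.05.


Step 1: Enumerate the 45 unordered pairs (i,j) with i<j and classify each by sign(x_j-x_i) * sign(y_j-y_i).
  (1,2):dx=+5,dy=+8->C; (1,3):dx=+8,dy=+4->C; (1,4):dx=+10,dy=+10->C; (1,5):dx=+9,dy=-7->D
  (1,6):dx=+7,dy=-1->D; (1,7):dx=-2,dy=+3->D; (1,8):dx=+1,dy=+7->C; (1,9):dx=+4,dy=-5->D
  (1,10):dx=+3,dy=-4->D; (2,3):dx=+3,dy=-4->D; (2,4):dx=+5,dy=+2->C; (2,5):dx=+4,dy=-15->D
  (2,6):dx=+2,dy=-9->D; (2,7):dx=-7,dy=-5->C; (2,8):dx=-4,dy=-1->C; (2,9):dx=-1,dy=-13->C
  (2,10):dx=-2,dy=-12->C; (3,4):dx=+2,dy=+6->C; (3,5):dx=+1,dy=-11->D; (3,6):dx=-1,dy=-5->C
  (3,7):dx=-10,dy=-1->C; (3,8):dx=-7,dy=+3->D; (3,9):dx=-4,dy=-9->C; (3,10):dx=-5,dy=-8->C
  (4,5):dx=-1,dy=-17->C; (4,6):dx=-3,dy=-11->C; (4,7):dx=-12,dy=-7->C; (4,8):dx=-9,dy=-3->C
  (4,9):dx=-6,dy=-15->C; (4,10):dx=-7,dy=-14->C; (5,6):dx=-2,dy=+6->D; (5,7):dx=-11,dy=+10->D
  (5,8):dx=-8,dy=+14->D; (5,9):dx=-5,dy=+2->D; (5,10):dx=-6,dy=+3->D; (6,7):dx=-9,dy=+4->D
  (6,8):dx=-6,dy=+8->D; (6,9):dx=-3,dy=-4->C; (6,10):dx=-4,dy=-3->C; (7,8):dx=+3,dy=+4->C
  (7,9):dx=+6,dy=-8->D; (7,10):dx=+5,dy=-7->D; (8,9):dx=+3,dy=-12->D; (8,10):dx=+2,dy=-11->D
  (9,10):dx=-1,dy=+1->D
Step 2: C = 23, D = 22, total pairs = 45.
Step 3: tau = (C - D)/(n(n-1)/2) = (23 - 22)/45 = 0.022222.
Step 4: Exact two-sided p-value (enumerate n! = 3628800 permutations of y under H0): p = 1.000000.
Step 5: alpha = 0.05. fail to reject H0.

tau_b = 0.0222 (C=23, D=22), p = 1.000000, fail to reject H0.


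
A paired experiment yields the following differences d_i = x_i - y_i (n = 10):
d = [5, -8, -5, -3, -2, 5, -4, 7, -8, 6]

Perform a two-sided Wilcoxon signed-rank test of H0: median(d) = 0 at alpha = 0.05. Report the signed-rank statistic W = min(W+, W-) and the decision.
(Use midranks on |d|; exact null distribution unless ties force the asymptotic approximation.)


Step 1: Drop any zero differences (none here) and take |d_i|.
|d| = [5, 8, 5, 3, 2, 5, 4, 7, 8, 6]
Step 2: Midrank |d_i| (ties get averaged ranks).
ranks: |5|->5, |8|->9.5, |5|->5, |3|->2, |2|->1, |5|->5, |4|->3, |7|->8, |8|->9.5, |6|->7
Step 3: Attach original signs; sum ranks with positive sign and with negative sign.
W+ = 5 + 5 + 8 + 7 = 25
W- = 9.5 + 5 + 2 + 1 + 3 + 9.5 = 30
(Check: W+ + W- = 55 should equal n(n+1)/2 = 55.)
Step 4: Test statistic W = min(W+, W-) = 25.
Step 5: Ties in |d|, so use the tie-corrected normal approximation.
        E[W] = n(n+1)/4 = 10*11/4 = 27.5.
        Tie groups: |d|=5 (t=3), |d|=8 (t=2); sum(t^3 - t) = 30.
        Var[W] = n(n+1)(2n+1)/24 - sum(t^3-t)/48 = 2310/24 - 30/48 = 95.625.
        z = (W - E[W]) / sqrt(Var[W]) = (25 - 27.5) / 9.7788 = -0.2557.
        Two-sided p = 2*Phi(z) = 0.798217.
Step 6: alpha = 0.05. fail to reject H0.

W+ = 25, W- = 30, W = min = 25, p = 0.798217, fail to reject H0.


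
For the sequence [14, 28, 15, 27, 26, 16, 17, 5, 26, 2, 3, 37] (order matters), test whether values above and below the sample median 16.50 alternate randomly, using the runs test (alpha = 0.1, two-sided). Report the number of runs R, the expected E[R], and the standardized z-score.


Step 1: Compute median = 16.50; label A = above, B = below.
Labels in order: BABAABABABBA  (n_A = 6, n_B = 6)
Step 2: Count runs R = 10.
Step 3: Under H0 (random ordering), E[R] = 2*n_A*n_B/(n_A+n_B) + 1 = 2*6*6/12 + 1 = 7.0000.
        Var[R] = 2*n_A*n_B*(2*n_A*n_B - n_A - n_B) / ((n_A+n_B)^2 * (n_A+n_B-1)) = 4320/1584 = 2.7273.
        SD[R] = 1.6514.
Step 4: Continuity-corrected z = (R - 0.5 - E[R]) / SD[R] = (10 - 0.5 - 7.0000) / 1.6514 = 1.5138.
Step 5: Two-sided p-value via normal approximation = 2*(1 - Phi(|z|)) = 0.130070.
Step 6: alpha = 0.1. fail to reject H0.

R = 10, z = 1.5138, p = 0.130070, fail to reject H0.


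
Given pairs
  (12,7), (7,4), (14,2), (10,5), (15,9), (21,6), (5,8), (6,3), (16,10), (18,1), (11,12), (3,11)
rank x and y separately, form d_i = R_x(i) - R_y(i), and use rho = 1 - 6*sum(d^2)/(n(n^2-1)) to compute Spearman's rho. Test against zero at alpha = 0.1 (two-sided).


Step 1: Rank x and y separately (midranks; no ties here).
rank(x): 12->7, 7->4, 14->8, 10->5, 15->9, 21->12, 5->2, 6->3, 16->10, 18->11, 11->6, 3->1
rank(y): 7->7, 4->4, 2->2, 5->5, 9->9, 6->6, 8->8, 3->3, 10->10, 1->1, 12->12, 11->11
Step 2: d_i = R_x(i) - R_y(i); compute d_i^2.
  (7-7)^2=0, (4-4)^2=0, (8-2)^2=36, (5-5)^2=0, (9-9)^2=0, (12-6)^2=36, (2-8)^2=36, (3-3)^2=0, (10-10)^2=0, (11-1)^2=100, (6-12)^2=36, (1-11)^2=100
sum(d^2) = 344.
Step 3: rho = 1 - 6*344 / (12*(12^2 - 1)) = 1 - 2064/1716 = -0.202797.
Step 4: Under H0, t = rho * sqrt((n-2)/(1-rho^2)) = -0.6549 ~ t(10).
Step 5: Two-sided p-value from the t-distribution with 10 df = 0.527302.
Step 6: alpha = 0.1. fail to reject H0.

rho = -0.2028, p = 0.527302, fail to reject H0 at alpha = 0.1.


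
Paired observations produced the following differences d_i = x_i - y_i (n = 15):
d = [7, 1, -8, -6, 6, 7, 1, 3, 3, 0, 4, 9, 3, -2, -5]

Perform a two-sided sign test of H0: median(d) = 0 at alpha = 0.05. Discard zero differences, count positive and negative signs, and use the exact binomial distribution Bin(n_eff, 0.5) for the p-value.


Step 1: Discard zero differences. Original n = 15; n_eff = number of nonzero differences = 14.
Nonzero differences (with sign): +7, +1, -8, -6, +6, +7, +1, +3, +3, +4, +9, +3, -2, -5
Step 2: Count signs: positive = 10, negative = 4.
Step 3: Under H0: P(positive) = 0.5, so the number of positives S ~ Bin(14, 0.5).
Step 4: Two-sided exact p-value = sum of Bin(14,0.5) probabilities at or below the observed probability = 0.179565.
Step 5: alpha = 0.05. fail to reject H0.

n_eff = 14, pos = 10, neg = 4, p = 0.179565, fail to reject H0.


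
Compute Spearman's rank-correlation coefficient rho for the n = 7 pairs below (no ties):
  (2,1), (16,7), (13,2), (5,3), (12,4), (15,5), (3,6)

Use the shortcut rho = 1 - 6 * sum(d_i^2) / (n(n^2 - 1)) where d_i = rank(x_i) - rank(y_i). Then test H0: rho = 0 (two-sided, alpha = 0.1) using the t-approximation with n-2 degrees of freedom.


Step 1: Rank x and y separately (midranks; no ties here).
rank(x): 2->1, 16->7, 13->5, 5->3, 12->4, 15->6, 3->2
rank(y): 1->1, 7->7, 2->2, 3->3, 4->4, 5->5, 6->6
Step 2: d_i = R_x(i) - R_y(i); compute d_i^2.
  (1-1)^2=0, (7-7)^2=0, (5-2)^2=9, (3-3)^2=0, (4-4)^2=0, (6-5)^2=1, (2-6)^2=16
sum(d^2) = 26.
Step 3: rho = 1 - 6*26 / (7*(7^2 - 1)) = 1 - 156/336 = 0.535714.
Step 4: Under H0, t = rho * sqrt((n-2)/(1-rho^2)) = 1.4186 ~ t(5).
Step 5: Two-sided p-value from the t-distribution with 5 df = 0.215217.
Step 6: alpha = 0.1. fail to reject H0.

rho = 0.5357, p = 0.215217, fail to reject H0 at alpha = 0.1.


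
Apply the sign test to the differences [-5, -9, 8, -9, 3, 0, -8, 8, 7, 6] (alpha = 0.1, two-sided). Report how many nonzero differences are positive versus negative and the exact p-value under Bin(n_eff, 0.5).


Step 1: Discard zero differences. Original n = 10; n_eff = number of nonzero differences = 9.
Nonzero differences (with sign): -5, -9, +8, -9, +3, -8, +8, +7, +6
Step 2: Count signs: positive = 5, negative = 4.
Step 3: Under H0: P(positive) = 0.5, so the number of positives S ~ Bin(9, 0.5).
Step 4: Two-sided exact p-value = sum of Bin(9,0.5) probabilities at or below the observed probability = 1.000000.
Step 5: alpha = 0.1. fail to reject H0.

n_eff = 9, pos = 5, neg = 4, p = 1.000000, fail to reject H0.


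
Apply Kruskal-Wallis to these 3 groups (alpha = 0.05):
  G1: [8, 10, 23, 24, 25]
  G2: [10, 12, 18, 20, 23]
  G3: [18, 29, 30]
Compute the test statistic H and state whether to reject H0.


Step 1: Combine all N = 13 observations and assign midranks.
sorted (value, group, rank): (8,G1,1), (10,G1,2.5), (10,G2,2.5), (12,G2,4), (18,G2,5.5), (18,G3,5.5), (20,G2,7), (23,G1,8.5), (23,G2,8.5), (24,G1,10), (25,G1,11), (29,G3,12), (30,G3,13)
Step 2: Sum ranks within each group.
R_1 = 33 (n_1 = 5)
R_2 = 27.5 (n_2 = 5)
R_3 = 30.5 (n_3 = 3)
Step 3: H = 12/(N(N+1)) * sum(R_i^2/n_i) - 3(N+1)
     = 12/(13*14) * (33^2/5 + 27.5^2/5 + 30.5^2/3) - 3*14
     = 0.065934 * 679.133 - 42
     = 2.778022.
Step 4: Ties present; correction factor C = 1 - 18/(13^3 - 13) = 0.991758. Corrected H = 2.778022 / 0.991758 = 2.801108.
Step 5: Under H0, H ~ chi^2(2); p-value = 0.246460.
Step 6: alpha = 0.05. fail to reject H0.

H = 2.8011, df = 2, p = 0.246460, fail to reject H0.


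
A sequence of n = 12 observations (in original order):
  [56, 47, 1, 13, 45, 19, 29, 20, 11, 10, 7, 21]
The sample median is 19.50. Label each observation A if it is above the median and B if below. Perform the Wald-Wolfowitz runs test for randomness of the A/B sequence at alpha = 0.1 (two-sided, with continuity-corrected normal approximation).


Step 1: Compute median = 19.50; label A = above, B = below.
Labels in order: AABBABAABBBA  (n_A = 6, n_B = 6)
Step 2: Count runs R = 7.
Step 3: Under H0 (random ordering), E[R] = 2*n_A*n_B/(n_A+n_B) + 1 = 2*6*6/12 + 1 = 7.0000.
        Var[R] = 2*n_A*n_B*(2*n_A*n_B - n_A - n_B) / ((n_A+n_B)^2 * (n_A+n_B-1)) = 4320/1584 = 2.7273.
        SD[R] = 1.6514.
Step 4: R = E[R], so z = 0 with no continuity correction.
Step 5: Two-sided p-value via normal approximation = 2*(1 - Phi(|z|)) = 1.000000.
Step 6: alpha = 0.1. fail to reject H0.

R = 7, z = 0.0000, p = 1.000000, fail to reject H0.


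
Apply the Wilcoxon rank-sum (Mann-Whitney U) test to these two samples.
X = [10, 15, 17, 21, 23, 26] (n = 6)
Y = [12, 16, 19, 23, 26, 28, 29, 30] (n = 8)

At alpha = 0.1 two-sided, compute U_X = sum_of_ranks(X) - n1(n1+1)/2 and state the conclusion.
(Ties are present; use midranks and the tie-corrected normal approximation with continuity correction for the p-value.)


Step 1: Combine and sort all 14 observations; assign midranks.
sorted (value, group): (10,X), (12,Y), (15,X), (16,Y), (17,X), (19,Y), (21,X), (23,X), (23,Y), (26,X), (26,Y), (28,Y), (29,Y), (30,Y)
ranks: 10->1, 12->2, 15->3, 16->4, 17->5, 19->6, 21->7, 23->8.5, 23->8.5, 26->10.5, 26->10.5, 28->12, 29->13, 30->14
Step 2: Rank sum for X: R1 = 1 + 3 + 5 + 7 + 8.5 + 10.5 = 35.
Step 3: U_X = R1 - n1(n1+1)/2 = 35 - 6*7/2 = 35 - 21 = 14.
       U_Y = n1*n2 - U_X = 48 - 14 = 34.
Step 4: Ties are present, so use the tie-corrected normal approximation (with continuity correction) for the p-value.
Step 5: p-value = 0.219016; compare to alpha = 0.1. fail to reject H0.

U_X = 14, p = 0.219016, fail to reject H0 at alpha = 0.1.


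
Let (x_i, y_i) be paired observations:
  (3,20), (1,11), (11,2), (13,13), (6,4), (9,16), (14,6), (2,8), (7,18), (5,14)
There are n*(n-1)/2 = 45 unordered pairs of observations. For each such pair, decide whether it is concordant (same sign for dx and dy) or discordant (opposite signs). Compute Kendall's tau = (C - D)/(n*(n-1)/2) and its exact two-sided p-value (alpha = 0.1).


Step 1: Enumerate the 45 unordered pairs (i,j) with i<j and classify each by sign(x_j-x_i) * sign(y_j-y_i).
  (1,2):dx=-2,dy=-9->C; (1,3):dx=+8,dy=-18->D; (1,4):dx=+10,dy=-7->D; (1,5):dx=+3,dy=-16->D
  (1,6):dx=+6,dy=-4->D; (1,7):dx=+11,dy=-14->D; (1,8):dx=-1,dy=-12->C; (1,9):dx=+4,dy=-2->D
  (1,10):dx=+2,dy=-6->D; (2,3):dx=+10,dy=-9->D; (2,4):dx=+12,dy=+2->C; (2,5):dx=+5,dy=-7->D
  (2,6):dx=+8,dy=+5->C; (2,7):dx=+13,dy=-5->D; (2,8):dx=+1,dy=-3->D; (2,9):dx=+6,dy=+7->C
  (2,10):dx=+4,dy=+3->C; (3,4):dx=+2,dy=+11->C; (3,5):dx=-5,dy=+2->D; (3,6):dx=-2,dy=+14->D
  (3,7):dx=+3,dy=+4->C; (3,8):dx=-9,dy=+6->D; (3,9):dx=-4,dy=+16->D; (3,10):dx=-6,dy=+12->D
  (4,5):dx=-7,dy=-9->C; (4,6):dx=-4,dy=+3->D; (4,7):dx=+1,dy=-7->D; (4,8):dx=-11,dy=-5->C
  (4,9):dx=-6,dy=+5->D; (4,10):dx=-8,dy=+1->D; (5,6):dx=+3,dy=+12->C; (5,7):dx=+8,dy=+2->C
  (5,8):dx=-4,dy=+4->D; (5,9):dx=+1,dy=+14->C; (5,10):dx=-1,dy=+10->D; (6,7):dx=+5,dy=-10->D
  (6,8):dx=-7,dy=-8->C; (6,9):dx=-2,dy=+2->D; (6,10):dx=-4,dy=-2->C; (7,8):dx=-12,dy=+2->D
  (7,9):dx=-7,dy=+12->D; (7,10):dx=-9,dy=+8->D; (8,9):dx=+5,dy=+10->C; (8,10):dx=+3,dy=+6->C
  (9,10):dx=-2,dy=-4->C
Step 2: C = 18, D = 27, total pairs = 45.
Step 3: tau = (C - D)/(n(n-1)/2) = (18 - 27)/45 = -0.200000.
Step 4: Exact two-sided p-value (enumerate n! = 3628800 permutations of y under H0): p = 0.484313.
Step 5: alpha = 0.1. fail to reject H0.

tau_b = -0.2000 (C=18, D=27), p = 0.484313, fail to reject H0.


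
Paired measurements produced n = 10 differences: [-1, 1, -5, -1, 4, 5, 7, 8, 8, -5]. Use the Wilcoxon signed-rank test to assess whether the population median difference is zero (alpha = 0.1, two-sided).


Step 1: Drop any zero differences (none here) and take |d_i|.
|d| = [1, 1, 5, 1, 4, 5, 7, 8, 8, 5]
Step 2: Midrank |d_i| (ties get averaged ranks).
ranks: |1|->2, |1|->2, |5|->6, |1|->2, |4|->4, |5|->6, |7|->8, |8|->9.5, |8|->9.5, |5|->6
Step 3: Attach original signs; sum ranks with positive sign and with negative sign.
W+ = 2 + 4 + 6 + 8 + 9.5 + 9.5 = 39
W- = 2 + 6 + 2 + 6 = 16
(Check: W+ + W- = 55 should equal n(n+1)/2 = 55.)
Step 4: Test statistic W = min(W+, W-) = 16.
Step 5: Ties in |d|, so use the tie-corrected normal approximation.
        E[W] = n(n+1)/4 = 10*11/4 = 27.5.
        Tie groups: |d|=1 (t=3), |d|=5 (t=3), |d|=8 (t=2); sum(t^3 - t) = 54.
        Var[W] = n(n+1)(2n+1)/24 - sum(t^3-t)/48 = 2310/24 - 54/48 = 95.125.
        z = (W - E[W]) / sqrt(Var[W]) = (16 - 27.5) / 9.7532 = -1.1791.
        Two-sided p = 2*Phi(z) = 0.238359.
Step 6: alpha = 0.1. fail to reject H0.

W+ = 39, W- = 16, W = min = 16, p = 0.238359, fail to reject H0.


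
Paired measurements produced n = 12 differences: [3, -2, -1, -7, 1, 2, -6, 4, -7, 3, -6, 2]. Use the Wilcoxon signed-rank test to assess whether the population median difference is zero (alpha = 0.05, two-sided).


Step 1: Drop any zero differences (none here) and take |d_i|.
|d| = [3, 2, 1, 7, 1, 2, 6, 4, 7, 3, 6, 2]
Step 2: Midrank |d_i| (ties get averaged ranks).
ranks: |3|->6.5, |2|->4, |1|->1.5, |7|->11.5, |1|->1.5, |2|->4, |6|->9.5, |4|->8, |7|->11.5, |3|->6.5, |6|->9.5, |2|->4
Step 3: Attach original signs; sum ranks with positive sign and with negative sign.
W+ = 6.5 + 1.5 + 4 + 8 + 6.5 + 4 = 30.5
W- = 4 + 1.5 + 11.5 + 9.5 + 11.5 + 9.5 = 47.5
(Check: W+ + W- = 78 should equal n(n+1)/2 = 78.)
Step 4: Test statistic W = min(W+, W-) = 30.5.
Step 5: Ties in |d|, so use the tie-corrected normal approximation.
        E[W] = n(n+1)/4 = 12*13/4 = 39.
        Tie groups: |d|=1 (t=2), |d|=2 (t=3), |d|=3 (t=2), |d|=6 (t=2), |d|=7 (t=2); sum(t^3 - t) = 48.
        Var[W] = n(n+1)(2n+1)/24 - sum(t^3-t)/48 = 3900/24 - 48/48 = 161.5.
        z = (W - E[W]) / sqrt(Var[W]) = (30.5 - 39) / 12.7083 = -0.6689.
        Two-sided p = 2*Phi(z) = 0.503587.
Step 6: alpha = 0.05. fail to reject H0.

W+ = 30.5, W- = 47.5, W = min = 30.5, p = 0.503587, fail to reject H0.


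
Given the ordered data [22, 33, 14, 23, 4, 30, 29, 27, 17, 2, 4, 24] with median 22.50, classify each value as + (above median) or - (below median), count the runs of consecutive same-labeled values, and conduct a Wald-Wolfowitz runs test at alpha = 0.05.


Step 1: Compute median = 22.50; label A = above, B = below.
Labels in order: BABABAAABBBA  (n_A = 6, n_B = 6)
Step 2: Count runs R = 8.
Step 3: Under H0 (random ordering), E[R] = 2*n_A*n_B/(n_A+n_B) + 1 = 2*6*6/12 + 1 = 7.0000.
        Var[R] = 2*n_A*n_B*(2*n_A*n_B - n_A - n_B) / ((n_A+n_B)^2 * (n_A+n_B-1)) = 4320/1584 = 2.7273.
        SD[R] = 1.6514.
Step 4: Continuity-corrected z = (R - 0.5 - E[R]) / SD[R] = (8 - 0.5 - 7.0000) / 1.6514 = 0.3028.
Step 5: Two-sided p-value via normal approximation = 2*(1 - Phi(|z|)) = 0.762069.
Step 6: alpha = 0.05. fail to reject H0.

R = 8, z = 0.3028, p = 0.762069, fail to reject H0.


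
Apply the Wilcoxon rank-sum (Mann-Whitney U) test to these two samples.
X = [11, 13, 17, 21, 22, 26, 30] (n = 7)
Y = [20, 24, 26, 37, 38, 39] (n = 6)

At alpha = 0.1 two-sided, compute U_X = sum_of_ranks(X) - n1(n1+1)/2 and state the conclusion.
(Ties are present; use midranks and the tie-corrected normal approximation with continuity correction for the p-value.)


Step 1: Combine and sort all 13 observations; assign midranks.
sorted (value, group): (11,X), (13,X), (17,X), (20,Y), (21,X), (22,X), (24,Y), (26,X), (26,Y), (30,X), (37,Y), (38,Y), (39,Y)
ranks: 11->1, 13->2, 17->3, 20->4, 21->5, 22->6, 24->7, 26->8.5, 26->8.5, 30->10, 37->11, 38->12, 39->13
Step 2: Rank sum for X: R1 = 1 + 2 + 3 + 5 + 6 + 8.5 + 10 = 35.5.
Step 3: U_X = R1 - n1(n1+1)/2 = 35.5 - 7*8/2 = 35.5 - 28 = 7.5.
       U_Y = n1*n2 - U_X = 42 - 7.5 = 34.5.
Step 4: Ties are present, so use the tie-corrected normal approximation (with continuity correction) for the p-value.
Step 5: p-value = 0.062928; compare to alpha = 0.1. reject H0.

U_X = 7.5, p = 0.062928, reject H0 at alpha = 0.1.


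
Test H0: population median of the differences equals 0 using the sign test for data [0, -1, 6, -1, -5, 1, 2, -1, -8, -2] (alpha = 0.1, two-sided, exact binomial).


Step 1: Discard zero differences. Original n = 10; n_eff = number of nonzero differences = 9.
Nonzero differences (with sign): -1, +6, -1, -5, +1, +2, -1, -8, -2
Step 2: Count signs: positive = 3, negative = 6.
Step 3: Under H0: P(positive) = 0.5, so the number of positives S ~ Bin(9, 0.5).
Step 4: Two-sided exact p-value = sum of Bin(9,0.5) probabilities at or below the observed probability = 0.507812.
Step 5: alpha = 0.1. fail to reject H0.

n_eff = 9, pos = 3, neg = 6, p = 0.507812, fail to reject H0.


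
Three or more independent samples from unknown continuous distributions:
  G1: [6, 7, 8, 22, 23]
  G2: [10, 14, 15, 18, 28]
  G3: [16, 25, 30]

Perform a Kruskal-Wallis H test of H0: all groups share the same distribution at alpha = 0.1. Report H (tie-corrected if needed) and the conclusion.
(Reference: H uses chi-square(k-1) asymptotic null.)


Step 1: Combine all N = 13 observations and assign midranks.
sorted (value, group, rank): (6,G1,1), (7,G1,2), (8,G1,3), (10,G2,4), (14,G2,5), (15,G2,6), (16,G3,7), (18,G2,8), (22,G1,9), (23,G1,10), (25,G3,11), (28,G2,12), (30,G3,13)
Step 2: Sum ranks within each group.
R_1 = 25 (n_1 = 5)
R_2 = 35 (n_2 = 5)
R_3 = 31 (n_3 = 3)
Step 3: H = 12/(N(N+1)) * sum(R_i^2/n_i) - 3(N+1)
     = 12/(13*14) * (25^2/5 + 35^2/5 + 31^2/3) - 3*14
     = 0.065934 * 690.333 - 42
     = 3.516484.
Step 4: No ties, so H is used without correction.
Step 5: Under H0, H ~ chi^2(2); p-value = 0.172348.
Step 6: alpha = 0.1. fail to reject H0.

H = 3.5165, df = 2, p = 0.172348, fail to reject H0.


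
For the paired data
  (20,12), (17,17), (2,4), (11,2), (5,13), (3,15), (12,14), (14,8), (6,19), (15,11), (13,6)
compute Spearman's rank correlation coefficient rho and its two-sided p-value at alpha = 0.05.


Step 1: Rank x and y separately (midranks; no ties here).
rank(x): 20->11, 17->10, 2->1, 11->5, 5->3, 3->2, 12->6, 14->8, 6->4, 15->9, 13->7
rank(y): 12->6, 17->10, 4->2, 2->1, 13->7, 15->9, 14->8, 8->4, 19->11, 11->5, 6->3
Step 2: d_i = R_x(i) - R_y(i); compute d_i^2.
  (11-6)^2=25, (10-10)^2=0, (1-2)^2=1, (5-1)^2=16, (3-7)^2=16, (2-9)^2=49, (6-8)^2=4, (8-4)^2=16, (4-11)^2=49, (9-5)^2=16, (7-3)^2=16
sum(d^2) = 208.
Step 3: rho = 1 - 6*208 / (11*(11^2 - 1)) = 1 - 1248/1320 = 0.054545.
Step 4: Under H0, t = rho * sqrt((n-2)/(1-rho^2)) = 0.1639 ~ t(9).
Step 5: Two-sided p-value from the t-distribution with 9 df = 0.873447.
Step 6: alpha = 0.05. fail to reject H0.

rho = 0.0545, p = 0.873447, fail to reject H0 at alpha = 0.05.
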